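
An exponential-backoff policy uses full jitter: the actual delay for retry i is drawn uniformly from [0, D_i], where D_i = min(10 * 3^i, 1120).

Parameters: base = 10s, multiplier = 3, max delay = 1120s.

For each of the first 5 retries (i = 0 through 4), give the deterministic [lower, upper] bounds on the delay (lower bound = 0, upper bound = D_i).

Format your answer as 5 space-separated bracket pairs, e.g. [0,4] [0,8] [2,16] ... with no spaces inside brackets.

Answer: [0,10] [0,30] [0,90] [0,270] [0,810]

Derivation:
Computing bounds per retry:
  i=0: D_i=min(10*3^0,1120)=10, bounds=[0,10]
  i=1: D_i=min(10*3^1,1120)=30, bounds=[0,30]
  i=2: D_i=min(10*3^2,1120)=90, bounds=[0,90]
  i=3: D_i=min(10*3^3,1120)=270, bounds=[0,270]
  i=4: D_i=min(10*3^4,1120)=810, bounds=[0,810]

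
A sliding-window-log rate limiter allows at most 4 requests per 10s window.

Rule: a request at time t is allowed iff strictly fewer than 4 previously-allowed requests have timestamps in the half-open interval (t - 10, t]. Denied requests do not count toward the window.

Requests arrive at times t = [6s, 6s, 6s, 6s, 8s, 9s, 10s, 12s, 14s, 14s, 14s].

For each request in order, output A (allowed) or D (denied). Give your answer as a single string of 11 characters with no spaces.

Answer: AAAADDDDDDD

Derivation:
Tracking allowed requests in the window:
  req#1 t=6s: ALLOW
  req#2 t=6s: ALLOW
  req#3 t=6s: ALLOW
  req#4 t=6s: ALLOW
  req#5 t=8s: DENY
  req#6 t=9s: DENY
  req#7 t=10s: DENY
  req#8 t=12s: DENY
  req#9 t=14s: DENY
  req#10 t=14s: DENY
  req#11 t=14s: DENY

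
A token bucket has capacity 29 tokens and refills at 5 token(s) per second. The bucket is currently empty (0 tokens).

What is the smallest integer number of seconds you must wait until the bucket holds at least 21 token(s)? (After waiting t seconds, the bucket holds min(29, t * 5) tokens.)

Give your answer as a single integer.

Answer: 5

Derivation:
Need t * 5 >= 21, so t >= 21/5.
Smallest integer t = ceil(21/5) = 5.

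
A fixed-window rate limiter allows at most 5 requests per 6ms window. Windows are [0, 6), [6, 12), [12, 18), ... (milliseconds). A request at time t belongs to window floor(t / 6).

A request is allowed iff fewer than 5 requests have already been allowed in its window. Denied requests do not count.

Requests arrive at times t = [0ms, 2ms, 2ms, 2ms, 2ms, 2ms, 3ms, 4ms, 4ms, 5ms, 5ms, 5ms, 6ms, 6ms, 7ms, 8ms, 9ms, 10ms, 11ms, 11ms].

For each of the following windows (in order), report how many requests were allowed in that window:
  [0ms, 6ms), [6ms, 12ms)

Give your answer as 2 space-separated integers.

Answer: 5 5

Derivation:
Processing requests:
  req#1 t=0ms (window 0): ALLOW
  req#2 t=2ms (window 0): ALLOW
  req#3 t=2ms (window 0): ALLOW
  req#4 t=2ms (window 0): ALLOW
  req#5 t=2ms (window 0): ALLOW
  req#6 t=2ms (window 0): DENY
  req#7 t=3ms (window 0): DENY
  req#8 t=4ms (window 0): DENY
  req#9 t=4ms (window 0): DENY
  req#10 t=5ms (window 0): DENY
  req#11 t=5ms (window 0): DENY
  req#12 t=5ms (window 0): DENY
  req#13 t=6ms (window 1): ALLOW
  req#14 t=6ms (window 1): ALLOW
  req#15 t=7ms (window 1): ALLOW
  req#16 t=8ms (window 1): ALLOW
  req#17 t=9ms (window 1): ALLOW
  req#18 t=10ms (window 1): DENY
  req#19 t=11ms (window 1): DENY
  req#20 t=11ms (window 1): DENY

Allowed counts by window: 5 5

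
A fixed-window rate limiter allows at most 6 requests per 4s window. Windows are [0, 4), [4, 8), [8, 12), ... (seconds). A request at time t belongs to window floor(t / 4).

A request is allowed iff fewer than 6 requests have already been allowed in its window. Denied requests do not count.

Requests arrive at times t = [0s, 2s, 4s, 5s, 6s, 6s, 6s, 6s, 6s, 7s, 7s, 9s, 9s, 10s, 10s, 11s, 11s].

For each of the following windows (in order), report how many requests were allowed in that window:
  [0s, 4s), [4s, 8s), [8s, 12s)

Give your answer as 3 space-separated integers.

Answer: 2 6 6

Derivation:
Processing requests:
  req#1 t=0s (window 0): ALLOW
  req#2 t=2s (window 0): ALLOW
  req#3 t=4s (window 1): ALLOW
  req#4 t=5s (window 1): ALLOW
  req#5 t=6s (window 1): ALLOW
  req#6 t=6s (window 1): ALLOW
  req#7 t=6s (window 1): ALLOW
  req#8 t=6s (window 1): ALLOW
  req#9 t=6s (window 1): DENY
  req#10 t=7s (window 1): DENY
  req#11 t=7s (window 1): DENY
  req#12 t=9s (window 2): ALLOW
  req#13 t=9s (window 2): ALLOW
  req#14 t=10s (window 2): ALLOW
  req#15 t=10s (window 2): ALLOW
  req#16 t=11s (window 2): ALLOW
  req#17 t=11s (window 2): ALLOW

Allowed counts by window: 2 6 6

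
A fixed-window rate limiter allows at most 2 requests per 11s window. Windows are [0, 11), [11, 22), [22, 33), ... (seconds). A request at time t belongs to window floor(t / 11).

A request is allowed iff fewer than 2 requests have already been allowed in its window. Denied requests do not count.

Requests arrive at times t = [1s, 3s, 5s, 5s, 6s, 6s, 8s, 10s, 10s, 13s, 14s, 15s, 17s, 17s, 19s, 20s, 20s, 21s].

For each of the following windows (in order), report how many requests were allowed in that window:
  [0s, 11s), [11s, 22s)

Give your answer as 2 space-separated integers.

Processing requests:
  req#1 t=1s (window 0): ALLOW
  req#2 t=3s (window 0): ALLOW
  req#3 t=5s (window 0): DENY
  req#4 t=5s (window 0): DENY
  req#5 t=6s (window 0): DENY
  req#6 t=6s (window 0): DENY
  req#7 t=8s (window 0): DENY
  req#8 t=10s (window 0): DENY
  req#9 t=10s (window 0): DENY
  req#10 t=13s (window 1): ALLOW
  req#11 t=14s (window 1): ALLOW
  req#12 t=15s (window 1): DENY
  req#13 t=17s (window 1): DENY
  req#14 t=17s (window 1): DENY
  req#15 t=19s (window 1): DENY
  req#16 t=20s (window 1): DENY
  req#17 t=20s (window 1): DENY
  req#18 t=21s (window 1): DENY

Allowed counts by window: 2 2

Answer: 2 2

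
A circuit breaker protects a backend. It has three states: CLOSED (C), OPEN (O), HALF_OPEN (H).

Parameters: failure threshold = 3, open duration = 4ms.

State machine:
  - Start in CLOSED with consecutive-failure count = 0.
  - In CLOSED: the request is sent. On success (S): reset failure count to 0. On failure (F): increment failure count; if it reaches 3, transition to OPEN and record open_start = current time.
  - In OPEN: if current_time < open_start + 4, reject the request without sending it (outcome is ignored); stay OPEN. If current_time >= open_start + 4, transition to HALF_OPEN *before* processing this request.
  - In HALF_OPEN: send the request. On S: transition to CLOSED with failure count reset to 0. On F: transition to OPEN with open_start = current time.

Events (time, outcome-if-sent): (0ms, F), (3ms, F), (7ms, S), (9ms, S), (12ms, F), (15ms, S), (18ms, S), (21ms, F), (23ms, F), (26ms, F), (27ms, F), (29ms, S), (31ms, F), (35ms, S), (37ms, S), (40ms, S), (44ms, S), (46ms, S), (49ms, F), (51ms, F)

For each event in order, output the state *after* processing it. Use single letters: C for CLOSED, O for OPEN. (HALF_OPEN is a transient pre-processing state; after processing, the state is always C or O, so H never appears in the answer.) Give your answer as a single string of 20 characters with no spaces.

State after each event:
  event#1 t=0ms outcome=F: state=CLOSED
  event#2 t=3ms outcome=F: state=CLOSED
  event#3 t=7ms outcome=S: state=CLOSED
  event#4 t=9ms outcome=S: state=CLOSED
  event#5 t=12ms outcome=F: state=CLOSED
  event#6 t=15ms outcome=S: state=CLOSED
  event#7 t=18ms outcome=S: state=CLOSED
  event#8 t=21ms outcome=F: state=CLOSED
  event#9 t=23ms outcome=F: state=CLOSED
  event#10 t=26ms outcome=F: state=OPEN
  event#11 t=27ms outcome=F: state=OPEN
  event#12 t=29ms outcome=S: state=OPEN
  event#13 t=31ms outcome=F: state=OPEN
  event#14 t=35ms outcome=S: state=CLOSED
  event#15 t=37ms outcome=S: state=CLOSED
  event#16 t=40ms outcome=S: state=CLOSED
  event#17 t=44ms outcome=S: state=CLOSED
  event#18 t=46ms outcome=S: state=CLOSED
  event#19 t=49ms outcome=F: state=CLOSED
  event#20 t=51ms outcome=F: state=CLOSED

Answer: CCCCCCCCCOOOOCCCCCCC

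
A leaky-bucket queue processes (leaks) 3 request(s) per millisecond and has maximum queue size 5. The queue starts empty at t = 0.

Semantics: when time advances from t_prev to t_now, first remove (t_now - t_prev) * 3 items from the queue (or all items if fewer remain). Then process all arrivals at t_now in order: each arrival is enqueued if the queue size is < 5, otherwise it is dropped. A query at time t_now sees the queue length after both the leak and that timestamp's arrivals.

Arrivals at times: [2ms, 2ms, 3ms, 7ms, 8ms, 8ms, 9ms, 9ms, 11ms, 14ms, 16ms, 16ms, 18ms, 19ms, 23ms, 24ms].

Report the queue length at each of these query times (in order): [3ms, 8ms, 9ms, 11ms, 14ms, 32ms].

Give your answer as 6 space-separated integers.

Answer: 1 2 2 1 1 0

Derivation:
Queue lengths at query times:
  query t=3ms: backlog = 1
  query t=8ms: backlog = 2
  query t=9ms: backlog = 2
  query t=11ms: backlog = 1
  query t=14ms: backlog = 1
  query t=32ms: backlog = 0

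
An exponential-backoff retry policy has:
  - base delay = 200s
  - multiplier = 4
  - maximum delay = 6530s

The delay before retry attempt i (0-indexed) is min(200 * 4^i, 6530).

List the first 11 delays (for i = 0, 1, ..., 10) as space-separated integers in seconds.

Answer: 200 800 3200 6530 6530 6530 6530 6530 6530 6530 6530

Derivation:
Computing each delay:
  i=0: min(200*4^0, 6530) = 200
  i=1: min(200*4^1, 6530) = 800
  i=2: min(200*4^2, 6530) = 3200
  i=3: min(200*4^3, 6530) = 6530
  i=4: min(200*4^4, 6530) = 6530
  i=5: min(200*4^5, 6530) = 6530
  i=6: min(200*4^6, 6530) = 6530
  i=7: min(200*4^7, 6530) = 6530
  i=8: min(200*4^8, 6530) = 6530
  i=9: min(200*4^9, 6530) = 6530
  i=10: min(200*4^10, 6530) = 6530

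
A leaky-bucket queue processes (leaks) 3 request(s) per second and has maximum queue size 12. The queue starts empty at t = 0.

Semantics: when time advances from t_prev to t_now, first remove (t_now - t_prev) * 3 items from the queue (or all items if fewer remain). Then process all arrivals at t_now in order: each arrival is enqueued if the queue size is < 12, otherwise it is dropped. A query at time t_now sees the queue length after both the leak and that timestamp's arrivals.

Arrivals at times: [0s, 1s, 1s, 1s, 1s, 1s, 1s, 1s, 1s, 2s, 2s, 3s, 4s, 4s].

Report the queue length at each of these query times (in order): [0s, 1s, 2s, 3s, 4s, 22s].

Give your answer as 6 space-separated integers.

Queue lengths at query times:
  query t=0s: backlog = 1
  query t=1s: backlog = 8
  query t=2s: backlog = 7
  query t=3s: backlog = 5
  query t=4s: backlog = 4
  query t=22s: backlog = 0

Answer: 1 8 7 5 4 0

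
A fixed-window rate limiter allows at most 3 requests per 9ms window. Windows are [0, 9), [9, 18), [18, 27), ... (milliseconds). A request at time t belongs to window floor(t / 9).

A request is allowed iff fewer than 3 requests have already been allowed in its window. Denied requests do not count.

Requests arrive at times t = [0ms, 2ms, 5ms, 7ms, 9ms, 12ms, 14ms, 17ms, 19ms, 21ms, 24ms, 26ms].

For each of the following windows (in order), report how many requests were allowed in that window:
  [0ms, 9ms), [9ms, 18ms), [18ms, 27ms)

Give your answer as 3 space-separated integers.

Processing requests:
  req#1 t=0ms (window 0): ALLOW
  req#2 t=2ms (window 0): ALLOW
  req#3 t=5ms (window 0): ALLOW
  req#4 t=7ms (window 0): DENY
  req#5 t=9ms (window 1): ALLOW
  req#6 t=12ms (window 1): ALLOW
  req#7 t=14ms (window 1): ALLOW
  req#8 t=17ms (window 1): DENY
  req#9 t=19ms (window 2): ALLOW
  req#10 t=21ms (window 2): ALLOW
  req#11 t=24ms (window 2): ALLOW
  req#12 t=26ms (window 2): DENY

Allowed counts by window: 3 3 3

Answer: 3 3 3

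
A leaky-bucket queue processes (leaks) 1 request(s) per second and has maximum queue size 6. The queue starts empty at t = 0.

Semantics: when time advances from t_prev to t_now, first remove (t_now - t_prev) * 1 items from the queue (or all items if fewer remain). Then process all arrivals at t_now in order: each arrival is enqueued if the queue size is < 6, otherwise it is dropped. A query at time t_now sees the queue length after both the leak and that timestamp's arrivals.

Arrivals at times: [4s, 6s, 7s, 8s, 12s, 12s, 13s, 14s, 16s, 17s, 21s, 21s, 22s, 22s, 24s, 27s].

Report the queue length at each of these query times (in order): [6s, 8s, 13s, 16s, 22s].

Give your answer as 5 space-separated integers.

Queue lengths at query times:
  query t=6s: backlog = 1
  query t=8s: backlog = 1
  query t=13s: backlog = 2
  query t=16s: backlog = 1
  query t=22s: backlog = 3

Answer: 1 1 2 1 3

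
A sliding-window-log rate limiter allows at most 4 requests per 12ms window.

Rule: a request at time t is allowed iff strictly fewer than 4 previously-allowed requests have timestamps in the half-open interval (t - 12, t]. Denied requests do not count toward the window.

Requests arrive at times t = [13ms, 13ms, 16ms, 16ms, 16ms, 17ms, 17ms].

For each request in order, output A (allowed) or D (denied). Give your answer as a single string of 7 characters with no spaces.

Tracking allowed requests in the window:
  req#1 t=13ms: ALLOW
  req#2 t=13ms: ALLOW
  req#3 t=16ms: ALLOW
  req#4 t=16ms: ALLOW
  req#5 t=16ms: DENY
  req#6 t=17ms: DENY
  req#7 t=17ms: DENY

Answer: AAAADDD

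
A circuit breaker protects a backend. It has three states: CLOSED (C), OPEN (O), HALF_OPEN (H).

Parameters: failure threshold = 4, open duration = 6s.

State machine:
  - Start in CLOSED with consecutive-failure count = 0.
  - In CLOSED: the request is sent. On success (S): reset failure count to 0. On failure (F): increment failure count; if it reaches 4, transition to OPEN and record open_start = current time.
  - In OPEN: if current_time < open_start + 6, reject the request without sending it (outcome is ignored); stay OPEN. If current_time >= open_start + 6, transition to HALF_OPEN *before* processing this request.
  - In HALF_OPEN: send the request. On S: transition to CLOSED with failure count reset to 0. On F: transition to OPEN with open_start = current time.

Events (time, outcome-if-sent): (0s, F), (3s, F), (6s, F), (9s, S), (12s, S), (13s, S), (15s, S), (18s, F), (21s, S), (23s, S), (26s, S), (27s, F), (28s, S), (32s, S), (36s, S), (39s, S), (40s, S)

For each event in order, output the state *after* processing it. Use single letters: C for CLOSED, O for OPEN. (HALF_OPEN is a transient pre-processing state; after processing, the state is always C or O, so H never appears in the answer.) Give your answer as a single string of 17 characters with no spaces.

Answer: CCCCCCCCCCCCCCCCC

Derivation:
State after each event:
  event#1 t=0s outcome=F: state=CLOSED
  event#2 t=3s outcome=F: state=CLOSED
  event#3 t=6s outcome=F: state=CLOSED
  event#4 t=9s outcome=S: state=CLOSED
  event#5 t=12s outcome=S: state=CLOSED
  event#6 t=13s outcome=S: state=CLOSED
  event#7 t=15s outcome=S: state=CLOSED
  event#8 t=18s outcome=F: state=CLOSED
  event#9 t=21s outcome=S: state=CLOSED
  event#10 t=23s outcome=S: state=CLOSED
  event#11 t=26s outcome=S: state=CLOSED
  event#12 t=27s outcome=F: state=CLOSED
  event#13 t=28s outcome=S: state=CLOSED
  event#14 t=32s outcome=S: state=CLOSED
  event#15 t=36s outcome=S: state=CLOSED
  event#16 t=39s outcome=S: state=CLOSED
  event#17 t=40s outcome=S: state=CLOSED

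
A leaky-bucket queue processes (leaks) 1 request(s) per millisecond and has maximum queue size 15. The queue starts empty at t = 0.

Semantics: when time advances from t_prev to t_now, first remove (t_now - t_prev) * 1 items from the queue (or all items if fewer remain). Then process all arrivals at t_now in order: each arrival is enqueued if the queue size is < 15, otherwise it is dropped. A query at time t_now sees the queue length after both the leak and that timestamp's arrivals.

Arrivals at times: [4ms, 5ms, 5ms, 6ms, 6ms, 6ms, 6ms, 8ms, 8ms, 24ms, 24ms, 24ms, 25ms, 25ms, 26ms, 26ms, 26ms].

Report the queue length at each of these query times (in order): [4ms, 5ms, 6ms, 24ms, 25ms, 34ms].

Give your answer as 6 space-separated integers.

Answer: 1 2 5 3 4 0

Derivation:
Queue lengths at query times:
  query t=4ms: backlog = 1
  query t=5ms: backlog = 2
  query t=6ms: backlog = 5
  query t=24ms: backlog = 3
  query t=25ms: backlog = 4
  query t=34ms: backlog = 0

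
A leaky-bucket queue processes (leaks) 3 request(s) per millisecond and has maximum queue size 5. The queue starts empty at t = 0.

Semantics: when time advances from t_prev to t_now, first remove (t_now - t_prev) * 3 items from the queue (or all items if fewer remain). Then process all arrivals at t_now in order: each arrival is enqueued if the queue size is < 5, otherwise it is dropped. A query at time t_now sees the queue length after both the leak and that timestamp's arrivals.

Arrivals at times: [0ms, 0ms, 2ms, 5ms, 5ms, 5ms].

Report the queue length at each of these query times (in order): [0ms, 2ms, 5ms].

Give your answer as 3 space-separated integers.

Answer: 2 1 3

Derivation:
Queue lengths at query times:
  query t=0ms: backlog = 2
  query t=2ms: backlog = 1
  query t=5ms: backlog = 3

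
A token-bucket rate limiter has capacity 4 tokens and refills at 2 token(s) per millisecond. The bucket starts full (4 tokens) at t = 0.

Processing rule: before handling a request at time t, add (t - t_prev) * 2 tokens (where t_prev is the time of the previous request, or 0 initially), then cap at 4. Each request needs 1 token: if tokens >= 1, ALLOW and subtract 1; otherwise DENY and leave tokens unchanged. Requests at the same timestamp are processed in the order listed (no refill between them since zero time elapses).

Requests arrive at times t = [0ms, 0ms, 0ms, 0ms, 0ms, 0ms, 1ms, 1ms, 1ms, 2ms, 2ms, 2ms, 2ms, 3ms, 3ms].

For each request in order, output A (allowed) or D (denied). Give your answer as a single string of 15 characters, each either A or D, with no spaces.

Answer: AAAADDAADAADDAA

Derivation:
Simulating step by step:
  req#1 t=0ms: ALLOW
  req#2 t=0ms: ALLOW
  req#3 t=0ms: ALLOW
  req#4 t=0ms: ALLOW
  req#5 t=0ms: DENY
  req#6 t=0ms: DENY
  req#7 t=1ms: ALLOW
  req#8 t=1ms: ALLOW
  req#9 t=1ms: DENY
  req#10 t=2ms: ALLOW
  req#11 t=2ms: ALLOW
  req#12 t=2ms: DENY
  req#13 t=2ms: DENY
  req#14 t=3ms: ALLOW
  req#15 t=3ms: ALLOW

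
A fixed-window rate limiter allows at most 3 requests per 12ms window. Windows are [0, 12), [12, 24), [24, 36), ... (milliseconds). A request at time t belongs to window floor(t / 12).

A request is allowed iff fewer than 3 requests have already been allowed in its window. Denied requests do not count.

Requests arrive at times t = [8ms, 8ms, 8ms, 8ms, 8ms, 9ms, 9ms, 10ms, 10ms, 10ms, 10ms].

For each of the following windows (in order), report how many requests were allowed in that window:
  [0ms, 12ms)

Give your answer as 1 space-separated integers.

Answer: 3

Derivation:
Processing requests:
  req#1 t=8ms (window 0): ALLOW
  req#2 t=8ms (window 0): ALLOW
  req#3 t=8ms (window 0): ALLOW
  req#4 t=8ms (window 0): DENY
  req#5 t=8ms (window 0): DENY
  req#6 t=9ms (window 0): DENY
  req#7 t=9ms (window 0): DENY
  req#8 t=10ms (window 0): DENY
  req#9 t=10ms (window 0): DENY
  req#10 t=10ms (window 0): DENY
  req#11 t=10ms (window 0): DENY

Allowed counts by window: 3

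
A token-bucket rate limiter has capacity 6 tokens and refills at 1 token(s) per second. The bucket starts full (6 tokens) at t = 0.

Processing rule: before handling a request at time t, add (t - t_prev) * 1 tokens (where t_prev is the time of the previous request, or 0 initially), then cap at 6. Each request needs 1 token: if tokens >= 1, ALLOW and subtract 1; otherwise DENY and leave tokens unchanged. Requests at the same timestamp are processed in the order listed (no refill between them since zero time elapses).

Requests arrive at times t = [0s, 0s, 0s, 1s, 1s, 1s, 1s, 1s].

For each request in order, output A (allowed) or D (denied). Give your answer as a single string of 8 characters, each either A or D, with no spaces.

Simulating step by step:
  req#1 t=0s: ALLOW
  req#2 t=0s: ALLOW
  req#3 t=0s: ALLOW
  req#4 t=1s: ALLOW
  req#5 t=1s: ALLOW
  req#6 t=1s: ALLOW
  req#7 t=1s: ALLOW
  req#8 t=1s: DENY

Answer: AAAAAAAD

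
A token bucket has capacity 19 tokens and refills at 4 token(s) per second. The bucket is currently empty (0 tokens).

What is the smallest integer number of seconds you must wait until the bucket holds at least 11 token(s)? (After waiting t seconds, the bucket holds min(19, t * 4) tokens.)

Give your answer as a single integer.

Need t * 4 >= 11, so t >= 11/4.
Smallest integer t = ceil(11/4) = 3.

Answer: 3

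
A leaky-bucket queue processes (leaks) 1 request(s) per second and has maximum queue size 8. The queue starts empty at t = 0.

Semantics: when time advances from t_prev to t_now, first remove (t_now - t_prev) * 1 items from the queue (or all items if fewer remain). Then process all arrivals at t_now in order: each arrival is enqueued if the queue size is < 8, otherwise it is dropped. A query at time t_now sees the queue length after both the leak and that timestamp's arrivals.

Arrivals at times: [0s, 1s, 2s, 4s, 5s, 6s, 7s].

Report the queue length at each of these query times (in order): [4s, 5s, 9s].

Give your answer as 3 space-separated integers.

Answer: 1 1 0

Derivation:
Queue lengths at query times:
  query t=4s: backlog = 1
  query t=5s: backlog = 1
  query t=9s: backlog = 0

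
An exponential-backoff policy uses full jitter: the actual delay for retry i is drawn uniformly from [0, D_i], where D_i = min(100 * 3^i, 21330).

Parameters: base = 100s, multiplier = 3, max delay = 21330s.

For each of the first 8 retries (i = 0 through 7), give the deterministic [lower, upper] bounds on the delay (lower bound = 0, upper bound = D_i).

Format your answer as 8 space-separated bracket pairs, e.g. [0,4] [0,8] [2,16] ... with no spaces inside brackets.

Computing bounds per retry:
  i=0: D_i=min(100*3^0,21330)=100, bounds=[0,100]
  i=1: D_i=min(100*3^1,21330)=300, bounds=[0,300]
  i=2: D_i=min(100*3^2,21330)=900, bounds=[0,900]
  i=3: D_i=min(100*3^3,21330)=2700, bounds=[0,2700]
  i=4: D_i=min(100*3^4,21330)=8100, bounds=[0,8100]
  i=5: D_i=min(100*3^5,21330)=21330, bounds=[0,21330]
  i=6: D_i=min(100*3^6,21330)=21330, bounds=[0,21330]
  i=7: D_i=min(100*3^7,21330)=21330, bounds=[0,21330]

Answer: [0,100] [0,300] [0,900] [0,2700] [0,8100] [0,21330] [0,21330] [0,21330]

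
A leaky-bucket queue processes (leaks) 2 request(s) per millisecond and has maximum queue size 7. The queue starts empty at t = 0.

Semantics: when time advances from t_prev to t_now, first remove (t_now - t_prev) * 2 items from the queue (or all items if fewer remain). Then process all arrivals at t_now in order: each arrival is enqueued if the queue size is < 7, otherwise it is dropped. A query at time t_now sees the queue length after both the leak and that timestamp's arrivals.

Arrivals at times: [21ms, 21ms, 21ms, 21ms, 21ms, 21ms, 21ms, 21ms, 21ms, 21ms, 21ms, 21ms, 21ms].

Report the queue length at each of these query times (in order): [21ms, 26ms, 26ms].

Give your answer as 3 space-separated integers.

Queue lengths at query times:
  query t=21ms: backlog = 7
  query t=26ms: backlog = 0
  query t=26ms: backlog = 0

Answer: 7 0 0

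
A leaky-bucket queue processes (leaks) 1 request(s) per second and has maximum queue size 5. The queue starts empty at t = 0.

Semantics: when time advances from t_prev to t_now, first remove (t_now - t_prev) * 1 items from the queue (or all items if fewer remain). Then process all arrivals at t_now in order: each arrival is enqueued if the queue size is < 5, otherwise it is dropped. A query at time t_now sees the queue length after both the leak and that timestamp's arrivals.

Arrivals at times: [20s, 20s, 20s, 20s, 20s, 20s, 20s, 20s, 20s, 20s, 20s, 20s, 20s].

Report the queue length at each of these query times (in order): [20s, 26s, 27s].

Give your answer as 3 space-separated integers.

Queue lengths at query times:
  query t=20s: backlog = 5
  query t=26s: backlog = 0
  query t=27s: backlog = 0

Answer: 5 0 0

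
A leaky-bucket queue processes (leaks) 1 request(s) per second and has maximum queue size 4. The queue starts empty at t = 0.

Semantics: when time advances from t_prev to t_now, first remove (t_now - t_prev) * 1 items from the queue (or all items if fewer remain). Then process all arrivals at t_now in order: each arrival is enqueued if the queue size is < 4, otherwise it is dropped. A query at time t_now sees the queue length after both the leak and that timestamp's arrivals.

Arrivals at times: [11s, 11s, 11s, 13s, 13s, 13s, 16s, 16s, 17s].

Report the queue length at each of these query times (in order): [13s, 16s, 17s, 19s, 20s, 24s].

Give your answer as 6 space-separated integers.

Queue lengths at query times:
  query t=13s: backlog = 4
  query t=16s: backlog = 3
  query t=17s: backlog = 3
  query t=19s: backlog = 1
  query t=20s: backlog = 0
  query t=24s: backlog = 0

Answer: 4 3 3 1 0 0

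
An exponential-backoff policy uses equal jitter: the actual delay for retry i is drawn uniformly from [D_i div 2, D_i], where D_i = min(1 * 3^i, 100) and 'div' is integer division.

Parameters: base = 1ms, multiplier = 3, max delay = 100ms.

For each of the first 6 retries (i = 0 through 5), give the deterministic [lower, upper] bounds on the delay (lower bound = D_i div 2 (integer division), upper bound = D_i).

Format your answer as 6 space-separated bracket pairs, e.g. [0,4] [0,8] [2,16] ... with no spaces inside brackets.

Computing bounds per retry:
  i=0: D_i=min(1*3^0,100)=1, bounds=[0,1]
  i=1: D_i=min(1*3^1,100)=3, bounds=[1,3]
  i=2: D_i=min(1*3^2,100)=9, bounds=[4,9]
  i=3: D_i=min(1*3^3,100)=27, bounds=[13,27]
  i=4: D_i=min(1*3^4,100)=81, bounds=[40,81]
  i=5: D_i=min(1*3^5,100)=100, bounds=[50,100]

Answer: [0,1] [1,3] [4,9] [13,27] [40,81] [50,100]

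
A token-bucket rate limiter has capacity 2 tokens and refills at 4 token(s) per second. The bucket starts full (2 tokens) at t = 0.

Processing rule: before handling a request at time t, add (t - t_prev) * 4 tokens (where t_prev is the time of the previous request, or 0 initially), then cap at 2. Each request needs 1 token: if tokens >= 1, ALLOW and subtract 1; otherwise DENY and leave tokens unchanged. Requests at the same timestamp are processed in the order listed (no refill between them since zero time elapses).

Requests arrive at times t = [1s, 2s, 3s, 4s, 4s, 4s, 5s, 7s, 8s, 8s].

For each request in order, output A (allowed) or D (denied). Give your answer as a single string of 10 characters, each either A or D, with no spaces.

Answer: AAAAADAAAA

Derivation:
Simulating step by step:
  req#1 t=1s: ALLOW
  req#2 t=2s: ALLOW
  req#3 t=3s: ALLOW
  req#4 t=4s: ALLOW
  req#5 t=4s: ALLOW
  req#6 t=4s: DENY
  req#7 t=5s: ALLOW
  req#8 t=7s: ALLOW
  req#9 t=8s: ALLOW
  req#10 t=8s: ALLOW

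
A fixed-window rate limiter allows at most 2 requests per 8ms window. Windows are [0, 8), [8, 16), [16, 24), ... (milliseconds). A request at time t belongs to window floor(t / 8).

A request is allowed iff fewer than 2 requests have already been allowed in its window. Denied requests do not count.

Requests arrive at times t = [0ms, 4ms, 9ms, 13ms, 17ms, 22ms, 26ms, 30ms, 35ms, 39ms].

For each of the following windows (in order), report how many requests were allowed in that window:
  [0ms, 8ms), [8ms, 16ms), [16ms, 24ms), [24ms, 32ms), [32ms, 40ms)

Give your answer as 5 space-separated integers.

Processing requests:
  req#1 t=0ms (window 0): ALLOW
  req#2 t=4ms (window 0): ALLOW
  req#3 t=9ms (window 1): ALLOW
  req#4 t=13ms (window 1): ALLOW
  req#5 t=17ms (window 2): ALLOW
  req#6 t=22ms (window 2): ALLOW
  req#7 t=26ms (window 3): ALLOW
  req#8 t=30ms (window 3): ALLOW
  req#9 t=35ms (window 4): ALLOW
  req#10 t=39ms (window 4): ALLOW

Allowed counts by window: 2 2 2 2 2

Answer: 2 2 2 2 2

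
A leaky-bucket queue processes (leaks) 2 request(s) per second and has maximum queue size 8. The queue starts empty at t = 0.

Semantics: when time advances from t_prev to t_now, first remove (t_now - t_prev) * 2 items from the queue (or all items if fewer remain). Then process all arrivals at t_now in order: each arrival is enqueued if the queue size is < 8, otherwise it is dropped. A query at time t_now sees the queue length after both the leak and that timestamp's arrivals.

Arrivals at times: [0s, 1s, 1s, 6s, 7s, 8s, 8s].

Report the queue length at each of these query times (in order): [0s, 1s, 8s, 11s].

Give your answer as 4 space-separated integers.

Queue lengths at query times:
  query t=0s: backlog = 1
  query t=1s: backlog = 2
  query t=8s: backlog = 2
  query t=11s: backlog = 0

Answer: 1 2 2 0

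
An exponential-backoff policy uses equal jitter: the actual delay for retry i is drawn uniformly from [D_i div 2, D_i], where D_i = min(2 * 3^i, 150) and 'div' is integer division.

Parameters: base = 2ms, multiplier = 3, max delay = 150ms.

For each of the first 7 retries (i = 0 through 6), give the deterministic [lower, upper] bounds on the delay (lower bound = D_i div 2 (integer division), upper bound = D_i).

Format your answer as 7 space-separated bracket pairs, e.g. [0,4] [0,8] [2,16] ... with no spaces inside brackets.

Answer: [1,2] [3,6] [9,18] [27,54] [75,150] [75,150] [75,150]

Derivation:
Computing bounds per retry:
  i=0: D_i=min(2*3^0,150)=2, bounds=[1,2]
  i=1: D_i=min(2*3^1,150)=6, bounds=[3,6]
  i=2: D_i=min(2*3^2,150)=18, bounds=[9,18]
  i=3: D_i=min(2*3^3,150)=54, bounds=[27,54]
  i=4: D_i=min(2*3^4,150)=150, bounds=[75,150]
  i=5: D_i=min(2*3^5,150)=150, bounds=[75,150]
  i=6: D_i=min(2*3^6,150)=150, bounds=[75,150]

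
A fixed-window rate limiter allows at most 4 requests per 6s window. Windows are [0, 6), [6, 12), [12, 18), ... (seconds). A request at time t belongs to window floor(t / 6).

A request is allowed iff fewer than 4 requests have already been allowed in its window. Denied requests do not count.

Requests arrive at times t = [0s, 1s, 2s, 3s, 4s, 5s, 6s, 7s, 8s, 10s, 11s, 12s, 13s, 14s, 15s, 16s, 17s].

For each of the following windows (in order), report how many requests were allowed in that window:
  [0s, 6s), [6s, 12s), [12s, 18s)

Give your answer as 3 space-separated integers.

Answer: 4 4 4

Derivation:
Processing requests:
  req#1 t=0s (window 0): ALLOW
  req#2 t=1s (window 0): ALLOW
  req#3 t=2s (window 0): ALLOW
  req#4 t=3s (window 0): ALLOW
  req#5 t=4s (window 0): DENY
  req#6 t=5s (window 0): DENY
  req#7 t=6s (window 1): ALLOW
  req#8 t=7s (window 1): ALLOW
  req#9 t=8s (window 1): ALLOW
  req#10 t=10s (window 1): ALLOW
  req#11 t=11s (window 1): DENY
  req#12 t=12s (window 2): ALLOW
  req#13 t=13s (window 2): ALLOW
  req#14 t=14s (window 2): ALLOW
  req#15 t=15s (window 2): ALLOW
  req#16 t=16s (window 2): DENY
  req#17 t=17s (window 2): DENY

Allowed counts by window: 4 4 4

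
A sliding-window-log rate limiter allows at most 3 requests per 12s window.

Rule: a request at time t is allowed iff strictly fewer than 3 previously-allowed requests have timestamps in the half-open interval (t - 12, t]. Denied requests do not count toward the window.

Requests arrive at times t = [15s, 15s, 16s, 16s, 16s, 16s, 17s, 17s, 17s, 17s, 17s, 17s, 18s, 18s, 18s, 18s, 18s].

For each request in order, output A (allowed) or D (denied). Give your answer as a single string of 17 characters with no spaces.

Answer: AAADDDDDDDDDDDDDD

Derivation:
Tracking allowed requests in the window:
  req#1 t=15s: ALLOW
  req#2 t=15s: ALLOW
  req#3 t=16s: ALLOW
  req#4 t=16s: DENY
  req#5 t=16s: DENY
  req#6 t=16s: DENY
  req#7 t=17s: DENY
  req#8 t=17s: DENY
  req#9 t=17s: DENY
  req#10 t=17s: DENY
  req#11 t=17s: DENY
  req#12 t=17s: DENY
  req#13 t=18s: DENY
  req#14 t=18s: DENY
  req#15 t=18s: DENY
  req#16 t=18s: DENY
  req#17 t=18s: DENY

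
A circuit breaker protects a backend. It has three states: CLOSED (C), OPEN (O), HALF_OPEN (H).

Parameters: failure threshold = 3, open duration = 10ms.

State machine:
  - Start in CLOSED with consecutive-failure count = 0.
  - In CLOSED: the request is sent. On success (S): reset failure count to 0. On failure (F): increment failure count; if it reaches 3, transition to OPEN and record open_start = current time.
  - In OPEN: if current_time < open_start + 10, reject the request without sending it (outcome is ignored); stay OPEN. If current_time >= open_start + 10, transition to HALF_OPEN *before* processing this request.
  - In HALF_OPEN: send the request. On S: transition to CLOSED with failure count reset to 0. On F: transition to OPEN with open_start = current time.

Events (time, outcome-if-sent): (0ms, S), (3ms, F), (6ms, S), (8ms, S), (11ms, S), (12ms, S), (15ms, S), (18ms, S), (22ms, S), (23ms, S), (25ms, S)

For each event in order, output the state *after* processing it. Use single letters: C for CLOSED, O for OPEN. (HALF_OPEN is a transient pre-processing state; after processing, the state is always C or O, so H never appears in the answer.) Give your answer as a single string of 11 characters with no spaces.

Answer: CCCCCCCCCCC

Derivation:
State after each event:
  event#1 t=0ms outcome=S: state=CLOSED
  event#2 t=3ms outcome=F: state=CLOSED
  event#3 t=6ms outcome=S: state=CLOSED
  event#4 t=8ms outcome=S: state=CLOSED
  event#5 t=11ms outcome=S: state=CLOSED
  event#6 t=12ms outcome=S: state=CLOSED
  event#7 t=15ms outcome=S: state=CLOSED
  event#8 t=18ms outcome=S: state=CLOSED
  event#9 t=22ms outcome=S: state=CLOSED
  event#10 t=23ms outcome=S: state=CLOSED
  event#11 t=25ms outcome=S: state=CLOSED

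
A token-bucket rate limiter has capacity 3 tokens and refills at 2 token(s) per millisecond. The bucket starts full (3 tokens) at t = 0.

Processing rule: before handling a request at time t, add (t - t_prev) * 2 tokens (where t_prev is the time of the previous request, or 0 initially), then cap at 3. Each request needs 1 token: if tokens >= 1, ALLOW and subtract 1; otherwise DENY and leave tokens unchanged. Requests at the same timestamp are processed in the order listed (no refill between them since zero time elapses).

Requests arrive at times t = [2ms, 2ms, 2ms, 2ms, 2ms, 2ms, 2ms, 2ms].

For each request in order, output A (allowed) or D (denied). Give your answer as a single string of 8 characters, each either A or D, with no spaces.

Answer: AAADDDDD

Derivation:
Simulating step by step:
  req#1 t=2ms: ALLOW
  req#2 t=2ms: ALLOW
  req#3 t=2ms: ALLOW
  req#4 t=2ms: DENY
  req#5 t=2ms: DENY
  req#6 t=2ms: DENY
  req#7 t=2ms: DENY
  req#8 t=2ms: DENY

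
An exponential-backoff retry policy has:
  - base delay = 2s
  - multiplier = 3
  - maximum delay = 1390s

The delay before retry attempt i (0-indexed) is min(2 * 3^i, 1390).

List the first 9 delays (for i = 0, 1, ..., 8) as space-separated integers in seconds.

Answer: 2 6 18 54 162 486 1390 1390 1390

Derivation:
Computing each delay:
  i=0: min(2*3^0, 1390) = 2
  i=1: min(2*3^1, 1390) = 6
  i=2: min(2*3^2, 1390) = 18
  i=3: min(2*3^3, 1390) = 54
  i=4: min(2*3^4, 1390) = 162
  i=5: min(2*3^5, 1390) = 486
  i=6: min(2*3^6, 1390) = 1390
  i=7: min(2*3^7, 1390) = 1390
  i=8: min(2*3^8, 1390) = 1390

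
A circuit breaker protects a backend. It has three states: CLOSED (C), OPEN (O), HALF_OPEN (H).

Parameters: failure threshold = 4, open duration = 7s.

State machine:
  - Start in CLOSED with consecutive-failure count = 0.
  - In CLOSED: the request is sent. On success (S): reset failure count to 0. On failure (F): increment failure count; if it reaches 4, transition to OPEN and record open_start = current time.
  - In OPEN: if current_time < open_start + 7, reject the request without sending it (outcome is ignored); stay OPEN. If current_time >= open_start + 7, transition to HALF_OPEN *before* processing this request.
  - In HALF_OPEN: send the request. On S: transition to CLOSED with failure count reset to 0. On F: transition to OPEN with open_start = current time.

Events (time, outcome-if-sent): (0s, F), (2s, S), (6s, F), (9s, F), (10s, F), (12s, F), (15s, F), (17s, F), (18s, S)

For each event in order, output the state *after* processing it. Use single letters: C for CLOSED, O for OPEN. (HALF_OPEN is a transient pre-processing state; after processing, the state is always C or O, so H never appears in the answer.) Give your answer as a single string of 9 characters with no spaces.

Answer: CCCCCOOOO

Derivation:
State after each event:
  event#1 t=0s outcome=F: state=CLOSED
  event#2 t=2s outcome=S: state=CLOSED
  event#3 t=6s outcome=F: state=CLOSED
  event#4 t=9s outcome=F: state=CLOSED
  event#5 t=10s outcome=F: state=CLOSED
  event#6 t=12s outcome=F: state=OPEN
  event#7 t=15s outcome=F: state=OPEN
  event#8 t=17s outcome=F: state=OPEN
  event#9 t=18s outcome=S: state=OPEN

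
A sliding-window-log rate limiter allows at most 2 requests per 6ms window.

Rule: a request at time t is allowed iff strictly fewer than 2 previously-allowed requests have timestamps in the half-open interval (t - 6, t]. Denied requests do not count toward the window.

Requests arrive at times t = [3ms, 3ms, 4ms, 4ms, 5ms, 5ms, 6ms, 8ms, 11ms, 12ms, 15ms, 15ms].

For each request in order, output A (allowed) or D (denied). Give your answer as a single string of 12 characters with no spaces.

Answer: AADDDDDDAADD

Derivation:
Tracking allowed requests in the window:
  req#1 t=3ms: ALLOW
  req#2 t=3ms: ALLOW
  req#3 t=4ms: DENY
  req#4 t=4ms: DENY
  req#5 t=5ms: DENY
  req#6 t=5ms: DENY
  req#7 t=6ms: DENY
  req#8 t=8ms: DENY
  req#9 t=11ms: ALLOW
  req#10 t=12ms: ALLOW
  req#11 t=15ms: DENY
  req#12 t=15ms: DENY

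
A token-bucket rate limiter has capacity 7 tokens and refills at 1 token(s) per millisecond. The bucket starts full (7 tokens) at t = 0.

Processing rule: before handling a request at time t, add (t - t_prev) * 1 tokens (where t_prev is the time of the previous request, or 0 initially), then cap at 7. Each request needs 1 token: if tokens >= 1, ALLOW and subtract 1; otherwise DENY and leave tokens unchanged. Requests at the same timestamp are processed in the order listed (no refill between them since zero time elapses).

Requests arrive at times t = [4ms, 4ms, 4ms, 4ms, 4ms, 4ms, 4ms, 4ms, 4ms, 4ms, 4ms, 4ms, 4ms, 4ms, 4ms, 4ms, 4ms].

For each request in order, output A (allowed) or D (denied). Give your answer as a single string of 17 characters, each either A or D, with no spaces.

Simulating step by step:
  req#1 t=4ms: ALLOW
  req#2 t=4ms: ALLOW
  req#3 t=4ms: ALLOW
  req#4 t=4ms: ALLOW
  req#5 t=4ms: ALLOW
  req#6 t=4ms: ALLOW
  req#7 t=4ms: ALLOW
  req#8 t=4ms: DENY
  req#9 t=4ms: DENY
  req#10 t=4ms: DENY
  req#11 t=4ms: DENY
  req#12 t=4ms: DENY
  req#13 t=4ms: DENY
  req#14 t=4ms: DENY
  req#15 t=4ms: DENY
  req#16 t=4ms: DENY
  req#17 t=4ms: DENY

Answer: AAAAAAADDDDDDDDDD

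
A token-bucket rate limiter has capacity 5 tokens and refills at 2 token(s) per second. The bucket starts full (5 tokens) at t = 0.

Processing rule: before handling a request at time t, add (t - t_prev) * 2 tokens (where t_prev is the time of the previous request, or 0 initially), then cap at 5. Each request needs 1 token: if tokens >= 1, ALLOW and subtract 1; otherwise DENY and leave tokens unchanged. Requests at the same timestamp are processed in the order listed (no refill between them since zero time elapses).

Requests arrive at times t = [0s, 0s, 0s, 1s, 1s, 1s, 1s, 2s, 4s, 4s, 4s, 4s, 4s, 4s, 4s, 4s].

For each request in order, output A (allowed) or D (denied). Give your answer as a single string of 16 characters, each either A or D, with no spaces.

Answer: AAAAAAAAAAAAADDD

Derivation:
Simulating step by step:
  req#1 t=0s: ALLOW
  req#2 t=0s: ALLOW
  req#3 t=0s: ALLOW
  req#4 t=1s: ALLOW
  req#5 t=1s: ALLOW
  req#6 t=1s: ALLOW
  req#7 t=1s: ALLOW
  req#8 t=2s: ALLOW
  req#9 t=4s: ALLOW
  req#10 t=4s: ALLOW
  req#11 t=4s: ALLOW
  req#12 t=4s: ALLOW
  req#13 t=4s: ALLOW
  req#14 t=4s: DENY
  req#15 t=4s: DENY
  req#16 t=4s: DENY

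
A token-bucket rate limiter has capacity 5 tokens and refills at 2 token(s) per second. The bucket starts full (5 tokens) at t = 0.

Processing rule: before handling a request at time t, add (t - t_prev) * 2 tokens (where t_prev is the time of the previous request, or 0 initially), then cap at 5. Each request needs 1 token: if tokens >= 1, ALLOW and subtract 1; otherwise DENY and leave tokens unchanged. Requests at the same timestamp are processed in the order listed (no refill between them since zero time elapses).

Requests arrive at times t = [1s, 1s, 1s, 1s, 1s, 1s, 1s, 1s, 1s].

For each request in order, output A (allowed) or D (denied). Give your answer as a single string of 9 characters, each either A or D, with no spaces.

Simulating step by step:
  req#1 t=1s: ALLOW
  req#2 t=1s: ALLOW
  req#3 t=1s: ALLOW
  req#4 t=1s: ALLOW
  req#5 t=1s: ALLOW
  req#6 t=1s: DENY
  req#7 t=1s: DENY
  req#8 t=1s: DENY
  req#9 t=1s: DENY

Answer: AAAAADDDD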